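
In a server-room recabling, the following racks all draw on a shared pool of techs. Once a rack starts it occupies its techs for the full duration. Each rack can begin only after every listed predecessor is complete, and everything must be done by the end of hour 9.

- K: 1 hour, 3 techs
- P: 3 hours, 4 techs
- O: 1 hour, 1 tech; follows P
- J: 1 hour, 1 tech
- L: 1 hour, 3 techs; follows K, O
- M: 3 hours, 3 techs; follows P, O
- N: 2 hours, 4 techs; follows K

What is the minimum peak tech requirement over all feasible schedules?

Early-start (K@1, P@1, O@4, J@1, L@5, M@5, N@2) gives peak 8: h1:8  h2:8  h3:8  h4:1  h5:6  h6:3  h7:3  h8:0  h9:0.
Shift P→2, O→5, L→7, M→7, N→5.
Schedule K@1, P@2, O@5, J@1, L@7, M@7, N@5: h1:4  h2:4  h3:4  h4:4  h5:5  h6:4  h7:6  h8:3  h9:3 — peak 6.

6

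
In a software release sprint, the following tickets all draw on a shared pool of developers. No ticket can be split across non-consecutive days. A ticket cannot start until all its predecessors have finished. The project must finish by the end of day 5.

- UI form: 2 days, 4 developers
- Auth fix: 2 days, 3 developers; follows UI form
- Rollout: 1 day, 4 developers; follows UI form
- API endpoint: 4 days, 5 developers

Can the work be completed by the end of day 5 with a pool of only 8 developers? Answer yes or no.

no

The minimum achievable peak is 9; 8 < 9, so no feasible schedule stays within the cap.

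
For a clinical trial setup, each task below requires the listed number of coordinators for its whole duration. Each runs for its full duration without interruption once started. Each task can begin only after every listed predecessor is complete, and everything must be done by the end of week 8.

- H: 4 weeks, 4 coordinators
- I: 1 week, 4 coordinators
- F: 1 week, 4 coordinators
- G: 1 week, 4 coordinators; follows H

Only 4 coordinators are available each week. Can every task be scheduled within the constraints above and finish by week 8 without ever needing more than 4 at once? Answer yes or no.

yes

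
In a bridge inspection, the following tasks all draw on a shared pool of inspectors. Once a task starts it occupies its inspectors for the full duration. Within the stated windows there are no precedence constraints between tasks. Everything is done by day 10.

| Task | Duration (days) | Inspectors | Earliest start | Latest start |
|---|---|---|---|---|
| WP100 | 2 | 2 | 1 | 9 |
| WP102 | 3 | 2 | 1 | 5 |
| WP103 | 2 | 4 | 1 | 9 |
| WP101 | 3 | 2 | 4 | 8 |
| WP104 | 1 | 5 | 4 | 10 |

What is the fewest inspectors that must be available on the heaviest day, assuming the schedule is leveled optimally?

5

Early-start (WP100@1, WP102@1, WP103@1, WP101@4, WP104@4) gives peak 8: d1:8  d2:8  d3:2  d4:7  d5:2  d6:2  d7:0  d8:0  d9:0  d10:0.
Shift WP103→4, WP101→6, WP104→9.
Schedule WP100@1, WP102@1, WP103@4, WP101@6, WP104@9: d1:4  d2:4  d3:2  d4:4  d5:4  d6:2  d7:2  d8:2  d9:5  d10:0 — peak 5.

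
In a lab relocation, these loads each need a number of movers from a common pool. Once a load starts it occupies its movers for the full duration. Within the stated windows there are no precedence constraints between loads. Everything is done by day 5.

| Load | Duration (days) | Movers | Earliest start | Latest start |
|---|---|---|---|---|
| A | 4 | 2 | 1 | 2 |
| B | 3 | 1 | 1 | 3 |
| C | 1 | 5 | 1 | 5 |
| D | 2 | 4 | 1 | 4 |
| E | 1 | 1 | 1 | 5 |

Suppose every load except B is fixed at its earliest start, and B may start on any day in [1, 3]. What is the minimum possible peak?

B@1: d1:13  d2:7  d3:3  d4:2  d5:0 → peak 13
B@2: d1:12  d2:7  d3:3  d4:3  d5:0 → peak 12
B@3: d1:12  d2:6  d3:3  d4:3  d5:1 → peak 12
Best is B@2, peak 12.

12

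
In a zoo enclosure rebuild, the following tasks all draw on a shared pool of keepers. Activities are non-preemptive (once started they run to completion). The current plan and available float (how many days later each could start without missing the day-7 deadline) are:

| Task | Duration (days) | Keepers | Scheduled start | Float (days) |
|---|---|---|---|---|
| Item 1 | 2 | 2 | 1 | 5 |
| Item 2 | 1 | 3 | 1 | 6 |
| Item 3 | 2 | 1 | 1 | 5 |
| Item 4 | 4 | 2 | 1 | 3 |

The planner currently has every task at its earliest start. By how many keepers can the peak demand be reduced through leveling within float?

Early-start peak: d1:8  d2:5  d3:2  d4:2  d5:0  d6:0  d7:0 ⇒ 8.
Leveled (Item 1@1, Item 2@3, Item 3@1, Item 4@4): d1:3  d2:3  d3:3  d4:2  d5:2  d6:2  d7:2 ⇒ 3.
Reduction 8 − 3 = 5.

5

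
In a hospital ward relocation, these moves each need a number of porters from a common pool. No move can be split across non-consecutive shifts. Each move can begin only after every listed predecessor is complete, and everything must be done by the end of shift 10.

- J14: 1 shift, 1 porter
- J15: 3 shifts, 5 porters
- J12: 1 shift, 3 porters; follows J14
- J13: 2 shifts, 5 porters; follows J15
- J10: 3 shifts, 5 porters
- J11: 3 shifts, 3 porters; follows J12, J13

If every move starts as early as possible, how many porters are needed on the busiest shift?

13

Early-start schedule: J14@1, J15@1, J12@2, J13@4, J10@1, J11@6.
Load per shift: shift 1: 11, shift 2: 13, shift 3: 10, shift 4: 5, shift 5: 5, shift 6: 3, shift 7: 3, shift 8: 3, shift 9: 0, shift 10: 0.
Peak is 13.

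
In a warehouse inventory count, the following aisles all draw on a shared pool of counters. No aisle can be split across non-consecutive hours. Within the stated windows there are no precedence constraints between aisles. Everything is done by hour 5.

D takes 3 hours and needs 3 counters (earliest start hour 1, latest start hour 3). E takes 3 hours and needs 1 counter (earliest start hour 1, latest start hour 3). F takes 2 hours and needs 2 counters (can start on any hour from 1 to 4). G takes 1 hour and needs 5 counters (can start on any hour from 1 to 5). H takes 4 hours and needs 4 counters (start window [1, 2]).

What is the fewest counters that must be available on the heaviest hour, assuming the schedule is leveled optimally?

Early-start (D@1, E@1, F@1, G@1, H@1) gives peak 15: h1:15  h2:10  h3:8  h4:4  h5:0.
Shift F→4, G→5.
Schedule D@1, E@1, F@4, G@5, H@1: h1:8  h2:8  h3:8  h4:6  h5:7 — peak 8.
Total counter-hours = 37 over 5 hours ⇒ peak ≥ ⌈37/5⌉ = 8, so 8 is optimal.

8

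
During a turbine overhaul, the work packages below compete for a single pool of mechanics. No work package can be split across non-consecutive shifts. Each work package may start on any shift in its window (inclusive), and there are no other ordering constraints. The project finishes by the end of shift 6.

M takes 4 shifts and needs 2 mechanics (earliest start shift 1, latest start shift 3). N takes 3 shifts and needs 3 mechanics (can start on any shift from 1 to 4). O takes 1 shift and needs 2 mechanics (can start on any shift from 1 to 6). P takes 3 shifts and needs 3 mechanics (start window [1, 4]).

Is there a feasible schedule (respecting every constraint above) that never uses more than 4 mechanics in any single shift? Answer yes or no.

no

Total mechanic-shifts = 28; over 6 shifts the average is 28/6 > 4, so some shift must exceed 4.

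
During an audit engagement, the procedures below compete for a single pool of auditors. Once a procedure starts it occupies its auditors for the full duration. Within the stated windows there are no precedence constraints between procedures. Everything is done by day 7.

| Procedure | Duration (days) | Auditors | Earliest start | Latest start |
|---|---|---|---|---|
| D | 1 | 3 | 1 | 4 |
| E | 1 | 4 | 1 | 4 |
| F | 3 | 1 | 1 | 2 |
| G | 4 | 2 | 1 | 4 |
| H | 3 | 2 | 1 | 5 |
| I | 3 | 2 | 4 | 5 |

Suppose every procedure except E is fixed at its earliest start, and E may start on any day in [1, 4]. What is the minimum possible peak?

E@1: d1:12  d2:5  d3:5  d4:4  d5:2  d6:2  d7:0 → peak 12
E@2: d1:8  d2:9  d3:5  d4:4  d5:2  d6:2  d7:0 → peak 9
E@3: d1:8  d2:5  d3:9  d4:4  d5:2  d6:2  d7:0 → peak 9
E@4: d1:8  d2:5  d3:5  d4:8  d5:2  d6:2  d7:0 → peak 8
Best is E@4, peak 8.

8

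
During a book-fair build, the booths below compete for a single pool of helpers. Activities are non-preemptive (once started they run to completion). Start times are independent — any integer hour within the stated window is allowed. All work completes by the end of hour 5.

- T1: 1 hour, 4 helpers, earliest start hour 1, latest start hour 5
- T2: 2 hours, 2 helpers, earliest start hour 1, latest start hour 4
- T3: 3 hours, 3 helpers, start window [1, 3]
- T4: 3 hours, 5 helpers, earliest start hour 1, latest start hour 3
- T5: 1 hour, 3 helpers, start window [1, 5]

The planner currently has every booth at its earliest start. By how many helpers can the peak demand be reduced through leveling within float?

9

Early-start peak: h1:17  h2:10  h3:8  h4:0  h5:0 ⇒ 17.
Leveled (T1@1, T2@1, T3@2, T4@3, T5@2): h1:6  h2:8  h3:8  h4:8  h5:5 ⇒ 8.
Reduction 17 − 8 = 9.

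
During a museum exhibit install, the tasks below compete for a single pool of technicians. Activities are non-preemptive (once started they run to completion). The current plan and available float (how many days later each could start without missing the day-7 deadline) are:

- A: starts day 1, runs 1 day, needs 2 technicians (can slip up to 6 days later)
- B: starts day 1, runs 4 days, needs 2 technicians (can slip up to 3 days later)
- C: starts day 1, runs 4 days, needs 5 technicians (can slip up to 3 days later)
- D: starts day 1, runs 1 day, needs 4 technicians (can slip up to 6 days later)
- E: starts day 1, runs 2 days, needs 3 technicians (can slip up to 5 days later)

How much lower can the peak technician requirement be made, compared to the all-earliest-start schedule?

Early-start peak: d1:16  d2:10  d3:7  d4:7  d5:0  d6:0  d7:0 ⇒ 16.
Leveled (A@1, B@1, C@2, D@6, E@6): d1:4  d2:7  d3:7  d4:7  d5:5  d6:7  d7:3 ⇒ 7.
Reduction 16 − 7 = 9.

9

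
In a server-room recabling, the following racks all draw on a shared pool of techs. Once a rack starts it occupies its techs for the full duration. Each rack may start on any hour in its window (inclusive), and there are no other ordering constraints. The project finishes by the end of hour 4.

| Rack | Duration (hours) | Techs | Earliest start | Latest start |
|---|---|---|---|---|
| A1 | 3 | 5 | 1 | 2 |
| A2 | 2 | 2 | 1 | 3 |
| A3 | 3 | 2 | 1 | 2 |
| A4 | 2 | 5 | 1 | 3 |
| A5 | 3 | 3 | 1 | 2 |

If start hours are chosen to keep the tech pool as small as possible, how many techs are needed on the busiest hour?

15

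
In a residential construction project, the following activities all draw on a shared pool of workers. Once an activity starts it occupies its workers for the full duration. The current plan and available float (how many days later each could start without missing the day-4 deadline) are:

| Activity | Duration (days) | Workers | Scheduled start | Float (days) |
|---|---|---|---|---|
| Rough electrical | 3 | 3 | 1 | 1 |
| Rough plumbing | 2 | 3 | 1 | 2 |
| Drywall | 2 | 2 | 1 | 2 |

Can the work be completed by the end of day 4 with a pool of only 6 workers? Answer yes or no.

yes

Schedule Rough electrical@1, Rough plumbing@1, Drywall@3: d1:6  d2:6  d3:5  d4:2 — peak 6 ≤ 6.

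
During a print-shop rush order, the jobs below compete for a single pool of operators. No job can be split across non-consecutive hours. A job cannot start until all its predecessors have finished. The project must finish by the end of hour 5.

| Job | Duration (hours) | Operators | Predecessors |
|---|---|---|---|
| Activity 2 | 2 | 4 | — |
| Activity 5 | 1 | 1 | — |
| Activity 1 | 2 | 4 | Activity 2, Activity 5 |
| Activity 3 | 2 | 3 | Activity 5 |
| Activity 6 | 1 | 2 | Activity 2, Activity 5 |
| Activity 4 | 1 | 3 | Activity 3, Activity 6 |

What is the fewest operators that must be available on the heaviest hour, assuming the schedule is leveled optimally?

Early-start (Activity 2@1, Activity 5@1, Activity 1@3, Activity 3@2, Activity 6@3, Activity 4@4) gives peak 9: h1:5  h2:7  h3:9  h4:7  h5:0.
Shift Activity 6→4, Activity 4→5.
Schedule Activity 2@1, Activity 5@1, Activity 1@3, Activity 3@2, Activity 6@4, Activity 4@5: h1:5  h2:7  h3:7  h4:6  h5:3 — peak 7.
No arrangement of the 17 feasible schedules does better.

7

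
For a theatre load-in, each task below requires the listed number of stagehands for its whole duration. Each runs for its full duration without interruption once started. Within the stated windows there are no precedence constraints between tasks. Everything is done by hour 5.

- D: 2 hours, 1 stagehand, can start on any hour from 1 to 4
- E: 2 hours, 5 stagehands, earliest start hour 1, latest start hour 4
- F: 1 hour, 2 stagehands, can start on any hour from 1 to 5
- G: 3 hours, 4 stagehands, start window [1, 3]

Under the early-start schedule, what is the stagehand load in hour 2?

10

At early start, hour 2 has: D, E, G.
Demand: 1 + 5 + 4 = 10.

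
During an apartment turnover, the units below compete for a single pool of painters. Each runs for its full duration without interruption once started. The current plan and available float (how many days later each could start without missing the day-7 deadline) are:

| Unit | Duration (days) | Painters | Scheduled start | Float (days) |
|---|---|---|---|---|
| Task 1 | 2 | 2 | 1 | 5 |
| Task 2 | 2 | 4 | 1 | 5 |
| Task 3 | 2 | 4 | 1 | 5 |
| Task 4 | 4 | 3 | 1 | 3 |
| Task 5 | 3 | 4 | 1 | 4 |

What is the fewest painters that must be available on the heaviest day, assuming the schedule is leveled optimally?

7

Early-start (Task 1@1, Task 2@1, Task 3@1, Task 4@1, Task 5@1) gives peak 17: d1:17  d2:17  d3:7  d4:3  d5:0  d6:0  d7:0.
Shift Task 3→3, Task 4→3, Task 5→5.
Schedule Task 1@1, Task 2@1, Task 3@3, Task 4@3, Task 5@5: d1:6  d2:6  d3:7  d4:7  d5:7  d6:7  d7:4 — peak 7.
Total painter-days = 44 over 7 days ⇒ peak ≥ ⌈44/7⌉ = 7, so 7 is optimal.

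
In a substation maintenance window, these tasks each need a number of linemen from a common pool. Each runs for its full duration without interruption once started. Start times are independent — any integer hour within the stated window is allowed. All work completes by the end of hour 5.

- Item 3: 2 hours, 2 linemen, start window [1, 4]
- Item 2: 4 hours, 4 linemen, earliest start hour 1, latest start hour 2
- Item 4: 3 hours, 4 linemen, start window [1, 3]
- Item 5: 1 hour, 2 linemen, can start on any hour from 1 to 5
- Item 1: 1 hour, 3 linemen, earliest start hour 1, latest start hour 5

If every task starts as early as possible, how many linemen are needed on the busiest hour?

Early-start schedule: Item 3@1, Item 2@1, Item 4@1, Item 5@1, Item 1@1.
Load per hour: hour 1: 15, hour 2: 10, hour 3: 8, hour 4: 4, hour 5: 0.
Peak is 15.

15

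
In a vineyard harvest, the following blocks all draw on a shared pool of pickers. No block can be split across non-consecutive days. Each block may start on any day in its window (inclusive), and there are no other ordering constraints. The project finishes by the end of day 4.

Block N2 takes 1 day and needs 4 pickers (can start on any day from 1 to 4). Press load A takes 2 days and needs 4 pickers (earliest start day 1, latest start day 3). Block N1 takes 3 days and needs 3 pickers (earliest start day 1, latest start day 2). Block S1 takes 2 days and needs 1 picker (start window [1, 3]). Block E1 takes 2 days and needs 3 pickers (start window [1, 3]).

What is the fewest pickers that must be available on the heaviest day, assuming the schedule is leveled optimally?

8

Early-start (Block N2@1, Press load A@1, Block N1@1, Block S1@1, Block E1@1) gives peak 15: d1:15  d2:11  d3:3  d4:0.
Shift Block N1→2, Block S1→2, Block E1→3.
Schedule Block N2@1, Press load A@1, Block N1@2, Block S1@2, Block E1@3: d1:8  d2:8  d3:7  d4:6 — peak 8.
Total picker-days = 29 over 4 days ⇒ peak ≥ ⌈29/4⌉ = 8, so 8 is optimal.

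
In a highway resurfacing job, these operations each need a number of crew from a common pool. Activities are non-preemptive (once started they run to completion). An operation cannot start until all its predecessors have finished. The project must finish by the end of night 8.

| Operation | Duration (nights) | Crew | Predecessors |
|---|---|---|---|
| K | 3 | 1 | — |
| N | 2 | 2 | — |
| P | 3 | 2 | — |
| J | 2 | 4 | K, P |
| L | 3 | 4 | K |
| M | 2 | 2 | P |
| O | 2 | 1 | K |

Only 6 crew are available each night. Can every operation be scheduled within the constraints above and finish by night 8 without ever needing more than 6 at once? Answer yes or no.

yes

Schedule K@1, N@1, P@1, J@4, L@6, M@4, O@6: n1:5  n2:5  n3:3  n4:6  n5:6  n6:5  n7:5  n8:4 — peak 6 ≤ 6.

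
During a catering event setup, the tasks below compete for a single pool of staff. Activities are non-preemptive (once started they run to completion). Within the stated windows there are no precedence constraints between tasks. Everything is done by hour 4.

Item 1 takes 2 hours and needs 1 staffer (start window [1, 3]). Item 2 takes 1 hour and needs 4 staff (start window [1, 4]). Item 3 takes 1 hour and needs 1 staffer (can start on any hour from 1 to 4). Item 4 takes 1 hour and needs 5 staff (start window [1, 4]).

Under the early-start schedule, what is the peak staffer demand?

Early-start schedule: Item 1@1, Item 2@1, Item 3@1, Item 4@1.
Load per hour: hour 1: 11, hour 2: 1, hour 3: 0, hour 4: 0.
Peak is 11.

11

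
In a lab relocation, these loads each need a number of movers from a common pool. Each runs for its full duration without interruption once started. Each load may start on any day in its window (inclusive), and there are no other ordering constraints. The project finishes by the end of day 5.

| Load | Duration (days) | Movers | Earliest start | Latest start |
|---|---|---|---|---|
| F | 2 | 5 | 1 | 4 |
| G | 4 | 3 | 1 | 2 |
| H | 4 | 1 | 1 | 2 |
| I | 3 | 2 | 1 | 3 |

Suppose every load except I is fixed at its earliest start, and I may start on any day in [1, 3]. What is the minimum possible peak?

I@1: d1:11  d2:11  d3:6  d4:4  d5:0 → peak 11
I@2: d1:9  d2:11  d3:6  d4:6  d5:0 → peak 11
I@3: d1:9  d2:9  d3:6  d4:6  d5:2 → peak 9
Best is I@3, peak 9.

9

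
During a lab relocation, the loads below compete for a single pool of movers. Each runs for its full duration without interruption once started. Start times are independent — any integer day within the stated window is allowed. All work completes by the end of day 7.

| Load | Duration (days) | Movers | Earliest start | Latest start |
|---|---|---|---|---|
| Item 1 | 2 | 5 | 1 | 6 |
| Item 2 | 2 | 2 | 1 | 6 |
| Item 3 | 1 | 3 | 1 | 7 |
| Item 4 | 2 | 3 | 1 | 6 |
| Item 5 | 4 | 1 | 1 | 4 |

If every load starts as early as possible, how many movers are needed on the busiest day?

Early-start schedule: Item 1@1, Item 2@1, Item 3@1, Item 4@1, Item 5@1.
Load per day: day 1: 14, day 2: 11, day 3: 1, day 4: 1, day 5: 0, day 6: 0, day 7: 0.
Peak is 14.

14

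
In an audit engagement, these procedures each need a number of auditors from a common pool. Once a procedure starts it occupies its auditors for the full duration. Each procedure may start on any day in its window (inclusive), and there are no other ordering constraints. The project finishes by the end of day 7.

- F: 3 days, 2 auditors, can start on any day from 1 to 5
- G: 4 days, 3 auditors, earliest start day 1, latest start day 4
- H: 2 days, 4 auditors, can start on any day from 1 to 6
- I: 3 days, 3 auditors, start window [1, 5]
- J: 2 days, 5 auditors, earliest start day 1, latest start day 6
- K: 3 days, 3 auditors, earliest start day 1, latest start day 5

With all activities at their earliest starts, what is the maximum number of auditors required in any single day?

Early-start schedule: F@1, G@1, H@1, I@1, J@1, K@1.
Load per day: day 1: 20, day 2: 20, day 3: 11, day 4: 3, day 5: 0, day 6: 0, day 7: 0.
Peak is 20.

20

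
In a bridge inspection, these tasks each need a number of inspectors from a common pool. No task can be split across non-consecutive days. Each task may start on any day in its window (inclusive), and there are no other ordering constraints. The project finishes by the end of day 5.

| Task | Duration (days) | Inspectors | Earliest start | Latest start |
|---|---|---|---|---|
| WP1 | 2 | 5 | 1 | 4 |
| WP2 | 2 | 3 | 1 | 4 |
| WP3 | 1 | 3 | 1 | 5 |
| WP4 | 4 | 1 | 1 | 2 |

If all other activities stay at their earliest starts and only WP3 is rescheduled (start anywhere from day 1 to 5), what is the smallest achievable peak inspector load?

WP3@1: d1:12  d2:9  d3:1  d4:1  d5:0 → peak 12
WP3@2: d1:9  d2:12  d3:1  d4:1  d5:0 → peak 12
WP3@3: d1:9  d2:9  d3:4  d4:1  d5:0 → peak 9
WP3@4: d1:9  d2:9  d3:1  d4:4  d5:0 → peak 9
WP3@5: d1:9  d2:9  d3:1  d4:1  d5:3 → peak 9
Best is WP3@3, peak 9.

9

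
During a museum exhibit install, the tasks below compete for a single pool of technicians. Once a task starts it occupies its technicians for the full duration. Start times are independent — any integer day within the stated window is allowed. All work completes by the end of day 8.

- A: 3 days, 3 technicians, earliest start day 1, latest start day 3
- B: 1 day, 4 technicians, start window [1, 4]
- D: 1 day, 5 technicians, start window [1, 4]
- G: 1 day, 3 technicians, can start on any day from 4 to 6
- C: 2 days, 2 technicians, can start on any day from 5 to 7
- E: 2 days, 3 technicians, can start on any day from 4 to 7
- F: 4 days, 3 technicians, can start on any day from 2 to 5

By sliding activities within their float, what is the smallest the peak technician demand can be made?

Early-start (A@1, B@1, D@1, G@4, C@5, E@4, F@2) gives peak 12: d1:12  d2:6  d3:6  d4:9  d5:8  d6:2  d7:0  d8:0.
Shift A→3, D→2, G→6, C→7, E→7, F→3.
Schedule A@3, B@1, D@2, G@6, C@7, E@7, F@3: d1:4  d2:5  d3:6  d4:6  d5:6  d6:6  d7:5  d8:5 — peak 6.
Total technician-days = 43 over 8 days ⇒ peak ≥ ⌈43/8⌉ = 6, so 6 is optimal.

6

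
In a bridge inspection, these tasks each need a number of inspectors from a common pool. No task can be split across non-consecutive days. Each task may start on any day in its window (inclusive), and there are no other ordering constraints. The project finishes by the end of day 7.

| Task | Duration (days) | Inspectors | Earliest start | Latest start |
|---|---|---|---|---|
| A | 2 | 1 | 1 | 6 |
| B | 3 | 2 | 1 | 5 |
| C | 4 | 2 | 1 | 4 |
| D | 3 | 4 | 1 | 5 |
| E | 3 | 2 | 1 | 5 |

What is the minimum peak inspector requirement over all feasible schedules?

6

Early-start (A@1, B@1, C@1, D@1, E@1) gives peak 11: d1:11  d2:11  d3:10  d4:2  d5:0  d6:0  d7:0.
Shift D→4, E→5.
Schedule A@1, B@1, C@1, D@4, E@5: d1:5  d2:5  d3:4  d4:6  d5:6  d6:6  d7:2 — peak 6.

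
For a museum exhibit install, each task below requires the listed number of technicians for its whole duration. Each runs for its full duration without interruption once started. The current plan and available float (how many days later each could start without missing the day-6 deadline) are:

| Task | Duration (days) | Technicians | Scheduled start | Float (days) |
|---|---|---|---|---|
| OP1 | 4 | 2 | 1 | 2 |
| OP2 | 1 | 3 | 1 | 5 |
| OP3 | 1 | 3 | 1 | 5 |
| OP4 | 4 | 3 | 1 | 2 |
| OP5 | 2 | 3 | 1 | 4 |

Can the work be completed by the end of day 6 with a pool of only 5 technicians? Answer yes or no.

Total technician-days = 32; over 6 days the average is 32/6 > 5, so some day must exceed 5.

no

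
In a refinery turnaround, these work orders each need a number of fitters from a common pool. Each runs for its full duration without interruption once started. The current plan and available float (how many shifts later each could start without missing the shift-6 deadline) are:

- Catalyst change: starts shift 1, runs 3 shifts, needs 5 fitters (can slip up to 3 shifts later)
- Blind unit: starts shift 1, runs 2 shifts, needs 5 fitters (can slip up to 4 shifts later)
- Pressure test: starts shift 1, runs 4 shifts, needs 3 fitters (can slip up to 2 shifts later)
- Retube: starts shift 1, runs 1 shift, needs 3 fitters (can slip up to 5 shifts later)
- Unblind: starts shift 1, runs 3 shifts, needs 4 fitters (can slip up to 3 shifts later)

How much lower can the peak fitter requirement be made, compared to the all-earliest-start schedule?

Early-start peak: s1:20  s2:17  s3:12  s4:3  s5:0  s6:0 ⇒ 20.
Leveled (Catalyst change@1, Blind unit@1, Pressure test@3, Retube@4, Unblind@4): s1:10  s2:10  s3:8  s4:10  s5:7  s6:7 ⇒ 10.
Reduction 20 − 10 = 10.

10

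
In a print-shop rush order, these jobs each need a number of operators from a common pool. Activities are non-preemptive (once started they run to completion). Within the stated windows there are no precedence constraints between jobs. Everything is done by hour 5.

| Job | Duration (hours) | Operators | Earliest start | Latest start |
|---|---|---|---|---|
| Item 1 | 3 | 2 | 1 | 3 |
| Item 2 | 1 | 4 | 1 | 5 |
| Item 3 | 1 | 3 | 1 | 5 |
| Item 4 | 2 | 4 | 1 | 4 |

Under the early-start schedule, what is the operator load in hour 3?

At early start, hour 3 has: Item 1.
Demand: 2 = 2.

2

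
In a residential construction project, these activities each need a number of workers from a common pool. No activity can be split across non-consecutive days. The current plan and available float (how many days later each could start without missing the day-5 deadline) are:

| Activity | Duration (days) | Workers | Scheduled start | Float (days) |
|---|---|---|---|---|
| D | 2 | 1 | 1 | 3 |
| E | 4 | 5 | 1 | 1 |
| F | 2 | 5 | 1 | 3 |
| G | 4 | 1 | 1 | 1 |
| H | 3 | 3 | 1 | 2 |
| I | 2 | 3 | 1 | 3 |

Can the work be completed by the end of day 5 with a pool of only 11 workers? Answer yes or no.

no

The minimum achievable peak is 12; 11 < 12, so no feasible schedule stays within the cap.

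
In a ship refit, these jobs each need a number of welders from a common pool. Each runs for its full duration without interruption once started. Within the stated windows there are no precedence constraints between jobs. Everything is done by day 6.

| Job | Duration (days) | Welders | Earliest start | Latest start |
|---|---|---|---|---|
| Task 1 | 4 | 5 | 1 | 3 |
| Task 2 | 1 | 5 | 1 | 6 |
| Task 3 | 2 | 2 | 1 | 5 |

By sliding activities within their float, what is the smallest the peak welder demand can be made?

7

Early-start (Task 1@1, Task 2@1, Task 3@1) gives peak 12: d1:12  d2:7  d3:5  d4:5  d5:0  d6:0.
Shift Task 2→5.
Schedule Task 1@1, Task 2@5, Task 3@1: d1:7  d2:7  d3:5  d4:5  d5:5  d6:0 — peak 7.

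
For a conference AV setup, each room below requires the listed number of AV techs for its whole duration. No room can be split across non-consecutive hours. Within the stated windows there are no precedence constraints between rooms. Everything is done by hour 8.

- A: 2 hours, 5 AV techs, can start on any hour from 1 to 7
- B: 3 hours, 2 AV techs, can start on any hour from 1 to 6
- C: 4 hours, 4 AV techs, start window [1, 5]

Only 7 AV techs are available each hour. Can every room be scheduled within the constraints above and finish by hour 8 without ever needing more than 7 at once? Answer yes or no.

yes

Schedule A@1, B@3, C@3: h1:5  h2:5  h3:6  h4:6  h5:6  h6:4  h7:0  h8:0 — peak 6 ≤ 7.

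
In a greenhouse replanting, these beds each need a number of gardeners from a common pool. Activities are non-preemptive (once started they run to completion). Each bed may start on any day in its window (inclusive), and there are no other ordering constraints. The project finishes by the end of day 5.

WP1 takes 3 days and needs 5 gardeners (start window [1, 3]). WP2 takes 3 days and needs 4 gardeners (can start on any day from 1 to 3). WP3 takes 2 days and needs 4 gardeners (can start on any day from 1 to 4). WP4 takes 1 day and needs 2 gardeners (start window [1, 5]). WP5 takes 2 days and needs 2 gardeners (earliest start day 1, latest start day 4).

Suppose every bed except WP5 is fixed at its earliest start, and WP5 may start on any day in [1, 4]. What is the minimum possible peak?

WP5@1: d1:17  d2:15  d3:9  d4:0  d5:0 → peak 17
WP5@2: d1:15  d2:15  d3:11  d4:0  d5:0 → peak 15
WP5@3: d1:15  d2:13  d3:11  d4:2  d5:0 → peak 15
WP5@4: d1:15  d2:13  d3:9  d4:2  d5:2 → peak 15
Best is WP5@2, peak 15.

15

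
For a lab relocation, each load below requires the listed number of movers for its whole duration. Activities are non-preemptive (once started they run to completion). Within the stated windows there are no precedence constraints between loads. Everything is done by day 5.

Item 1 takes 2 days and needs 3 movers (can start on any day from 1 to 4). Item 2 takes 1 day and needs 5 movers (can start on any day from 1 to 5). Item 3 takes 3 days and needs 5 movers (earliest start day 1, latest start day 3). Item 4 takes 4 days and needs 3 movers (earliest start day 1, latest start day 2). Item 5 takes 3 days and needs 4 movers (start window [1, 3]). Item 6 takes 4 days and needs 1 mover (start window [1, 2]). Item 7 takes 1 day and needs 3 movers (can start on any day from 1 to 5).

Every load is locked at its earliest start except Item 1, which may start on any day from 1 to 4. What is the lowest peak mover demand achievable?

Item 1@1: d1:24  d2:16  d3:13  d4:4  d5:0 → peak 24
Item 1@2: d1:21  d2:16  d3:16  d4:4  d5:0 → peak 21
Item 1@3: d1:21  d2:13  d3:16  d4:7  d5:0 → peak 21
Item 1@4: d1:21  d2:13  d3:13  d4:7  d5:3 → peak 21
Best is Item 1@2, peak 21.

21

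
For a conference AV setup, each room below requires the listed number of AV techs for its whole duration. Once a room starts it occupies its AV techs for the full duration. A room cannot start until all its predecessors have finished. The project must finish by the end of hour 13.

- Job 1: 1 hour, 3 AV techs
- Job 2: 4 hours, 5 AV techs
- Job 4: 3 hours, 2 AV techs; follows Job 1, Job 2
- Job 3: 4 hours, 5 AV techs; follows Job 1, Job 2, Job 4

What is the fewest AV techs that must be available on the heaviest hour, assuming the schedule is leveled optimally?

5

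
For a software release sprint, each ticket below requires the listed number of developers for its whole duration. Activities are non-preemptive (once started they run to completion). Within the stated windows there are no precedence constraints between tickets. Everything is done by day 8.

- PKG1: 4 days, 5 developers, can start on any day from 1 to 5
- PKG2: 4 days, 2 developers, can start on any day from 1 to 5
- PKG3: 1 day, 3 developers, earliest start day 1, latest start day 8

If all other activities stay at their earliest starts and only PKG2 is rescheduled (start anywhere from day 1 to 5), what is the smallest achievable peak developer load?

PKG2@1: d1:10  d2:7  d3:7  d4:7  d5:0  d6:0  d7:0  d8:0 → peak 10
PKG2@2: d1:8  d2:7  d3:7  d4:7  d5:2  d6:0  d7:0  d8:0 → peak 8
PKG2@3: d1:8  d2:5  d3:7  d4:7  d5:2  d6:2  d7:0  d8:0 → peak 8
PKG2@4: d1:8  d2:5  d3:5  d4:7  d5:2  d6:2  d7:2  d8:0 → peak 8
PKG2@5: d1:8  d2:5  d3:5  d4:5  d5:2  d6:2  d7:2  d8:2 → peak 8
Best is PKG2@2, peak 8.

8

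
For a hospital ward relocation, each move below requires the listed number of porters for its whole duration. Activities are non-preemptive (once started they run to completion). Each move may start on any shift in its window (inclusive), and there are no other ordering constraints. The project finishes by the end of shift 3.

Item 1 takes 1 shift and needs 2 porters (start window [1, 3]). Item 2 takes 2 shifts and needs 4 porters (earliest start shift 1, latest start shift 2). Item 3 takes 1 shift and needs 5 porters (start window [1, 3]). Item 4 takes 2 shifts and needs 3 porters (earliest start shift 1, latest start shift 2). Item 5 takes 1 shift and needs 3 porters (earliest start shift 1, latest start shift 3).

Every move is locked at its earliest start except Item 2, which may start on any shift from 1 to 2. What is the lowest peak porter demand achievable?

13

Item 2@1: s1:17  s2:7  s3:0 → peak 17
Item 2@2: s1:13  s2:7  s3:4 → peak 13
Best is Item 2@2, peak 13.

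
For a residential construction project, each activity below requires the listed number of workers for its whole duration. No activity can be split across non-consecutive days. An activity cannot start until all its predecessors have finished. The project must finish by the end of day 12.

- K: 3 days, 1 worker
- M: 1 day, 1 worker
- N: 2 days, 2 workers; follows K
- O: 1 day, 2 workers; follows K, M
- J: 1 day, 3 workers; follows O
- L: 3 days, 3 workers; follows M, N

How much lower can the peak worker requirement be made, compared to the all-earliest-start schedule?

Early-start peak: d1:2  d2:1  d3:1  d4:4  d5:5  d6:3  d7:3  d8:3  d9:0  d10:0  d11:0  d12:0 ⇒ 5.
Leveled (K@1, M@1, N@4, O@6, J@7, L@8): d1:2  d2:1  d3:1  d4:2  d5:2  d6:2  d7:3  d8:3  d9:3  d10:3  d11:0  d12:0 ⇒ 3.
Reduction 5 − 3 = 2.

2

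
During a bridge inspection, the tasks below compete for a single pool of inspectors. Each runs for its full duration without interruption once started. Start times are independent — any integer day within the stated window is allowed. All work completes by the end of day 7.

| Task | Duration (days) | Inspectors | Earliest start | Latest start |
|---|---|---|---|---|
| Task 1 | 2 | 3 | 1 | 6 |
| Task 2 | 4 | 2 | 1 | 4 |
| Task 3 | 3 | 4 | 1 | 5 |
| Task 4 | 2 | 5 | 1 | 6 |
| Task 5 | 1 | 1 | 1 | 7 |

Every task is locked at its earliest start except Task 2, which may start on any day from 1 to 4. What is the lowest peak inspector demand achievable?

13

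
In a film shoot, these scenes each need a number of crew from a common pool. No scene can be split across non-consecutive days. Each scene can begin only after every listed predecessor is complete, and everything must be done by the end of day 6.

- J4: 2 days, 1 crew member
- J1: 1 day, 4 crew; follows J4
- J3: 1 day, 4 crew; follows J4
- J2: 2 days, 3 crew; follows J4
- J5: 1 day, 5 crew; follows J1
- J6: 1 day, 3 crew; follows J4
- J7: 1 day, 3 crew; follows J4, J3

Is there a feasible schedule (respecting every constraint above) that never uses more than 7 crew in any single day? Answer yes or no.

yes

Schedule J4@1, J1@3, J3@4, J2@3, J5@5, J6@6, J7@6: d1:1  d2:1  d3:7  d4:7  d5:5  d6:6 — peak 7 ≤ 7.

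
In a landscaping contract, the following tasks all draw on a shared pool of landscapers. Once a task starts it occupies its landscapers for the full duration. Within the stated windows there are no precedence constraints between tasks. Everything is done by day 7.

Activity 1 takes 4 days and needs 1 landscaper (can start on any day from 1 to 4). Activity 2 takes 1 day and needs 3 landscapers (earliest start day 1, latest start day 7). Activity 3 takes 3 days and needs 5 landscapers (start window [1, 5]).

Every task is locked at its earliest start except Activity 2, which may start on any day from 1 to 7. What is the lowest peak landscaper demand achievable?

6

Activity 2@1: d1:9  d2:6  d3:6  d4:1  d5:0  d6:0  d7:0 → peak 9
Activity 2@2: d1:6  d2:9  d3:6  d4:1  d5:0  d6:0  d7:0 → peak 9
Activity 2@3: d1:6  d2:6  d3:9  d4:1  d5:0  d6:0  d7:0 → peak 9
Activity 2@4: d1:6  d2:6  d3:6  d4:4  d5:0  d6:0  d7:0 → peak 6
Activity 2@5: d1:6  d2:6  d3:6  d4:1  d5:3  d6:0  d7:0 → peak 6
Activity 2@6: d1:6  d2:6  d3:6  d4:1  d5:0  d6:3  d7:0 → peak 6
Activity 2@7: d1:6  d2:6  d3:6  d4:1  d5:0  d6:0  d7:3 → peak 6
Best is Activity 2@4, peak 6.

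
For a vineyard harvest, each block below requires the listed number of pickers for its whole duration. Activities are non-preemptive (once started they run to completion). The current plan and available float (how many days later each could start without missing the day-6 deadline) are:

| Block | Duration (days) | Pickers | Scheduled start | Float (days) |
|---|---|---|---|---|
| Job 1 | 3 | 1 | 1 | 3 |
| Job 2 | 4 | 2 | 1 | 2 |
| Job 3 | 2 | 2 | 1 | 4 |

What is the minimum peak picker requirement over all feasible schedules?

3

Early-start (Job 1@1, Job 2@1, Job 3@1) gives peak 5: d1:5  d2:5  d3:3  d4:2  d5:0  d6:0.
Shift Job 3→5.
Schedule Job 1@1, Job 2@1, Job 3@5: d1:3  d2:3  d3:3  d4:2  d5:2  d6:2 — peak 3.
Total picker-days = 15 over 6 days ⇒ peak ≥ ⌈15/6⌉ = 3, so 3 is optimal.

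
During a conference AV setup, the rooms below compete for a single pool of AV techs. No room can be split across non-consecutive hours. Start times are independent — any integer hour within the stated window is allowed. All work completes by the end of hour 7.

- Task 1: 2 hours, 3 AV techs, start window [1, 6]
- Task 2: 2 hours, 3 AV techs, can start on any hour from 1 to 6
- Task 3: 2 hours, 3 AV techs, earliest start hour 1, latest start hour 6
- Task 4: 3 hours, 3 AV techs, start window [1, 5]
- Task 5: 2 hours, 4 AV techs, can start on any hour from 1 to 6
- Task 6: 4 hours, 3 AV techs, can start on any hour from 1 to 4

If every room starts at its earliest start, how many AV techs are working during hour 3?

6

At early start, hour 3 has: Task 4, Task 6.
Demand: 3 + 3 = 6.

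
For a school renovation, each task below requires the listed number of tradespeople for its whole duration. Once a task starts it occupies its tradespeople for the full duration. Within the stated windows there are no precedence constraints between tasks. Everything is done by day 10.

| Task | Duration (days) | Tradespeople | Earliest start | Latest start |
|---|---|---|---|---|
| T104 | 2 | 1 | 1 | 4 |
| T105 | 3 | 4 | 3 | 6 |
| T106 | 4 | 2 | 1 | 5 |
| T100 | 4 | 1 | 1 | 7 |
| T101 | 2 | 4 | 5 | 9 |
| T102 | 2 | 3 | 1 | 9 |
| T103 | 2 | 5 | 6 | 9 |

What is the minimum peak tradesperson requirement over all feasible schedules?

6

Early-start (T104@1, T105@3, T106@1, T100@1, T101@5, T102@1, T103@6) gives peak 9: d1:7  d2:7  d3:7  d4:7  d5:8  d6:9  d7:5  d8:0  d9:0  d10:0.
Shift T100→5, T101→6, T103→8.
Schedule T104@1, T105@3, T106@1, T100@5, T101@6, T102@1, T103@8: d1:6  d2:6  d3:6  d4:6  d5:5  d6:5  d7:5  d8:6  d9:5  d10:0 — peak 6.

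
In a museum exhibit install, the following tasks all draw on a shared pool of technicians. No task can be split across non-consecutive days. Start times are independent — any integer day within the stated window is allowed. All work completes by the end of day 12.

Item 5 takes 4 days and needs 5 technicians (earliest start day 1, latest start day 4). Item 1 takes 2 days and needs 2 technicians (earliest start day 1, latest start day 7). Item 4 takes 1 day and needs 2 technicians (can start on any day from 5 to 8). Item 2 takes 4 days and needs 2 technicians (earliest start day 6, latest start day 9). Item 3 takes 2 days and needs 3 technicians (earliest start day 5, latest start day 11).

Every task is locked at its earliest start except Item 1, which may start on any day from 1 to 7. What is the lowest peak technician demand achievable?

Item 1@1: d1:7  d2:7  d3:5  d4:5  d5:5  d6:5  d7:2  d8:2  d9:2  d10:0  d11:0  d12:0 → peak 7
Item 1@2: d1:5  d2:7  d3:7  d4:5  d5:5  d6:5  d7:2  d8:2  d9:2  d10:0  d11:0  d12:0 → peak 7
Item 1@3: d1:5  d2:5  d3:7  d4:7  d5:5  d6:5  d7:2  d8:2  d9:2  d10:0  d11:0  d12:0 → peak 7
Item 1@4: d1:5  d2:5  d3:5  d4:7  d5:7  d6:5  d7:2  d8:2  d9:2  d10:0  d11:0  d12:0 → peak 7
Item 1@5: d1:5  d2:5  d3:5  d4:5  d5:7  d6:7  d7:2  d8:2  d9:2  d10:0  d11:0  d12:0 → peak 7
Item 1@6: d1:5  d2:5  d3:5  d4:5  d5:5  d6:7  d7:4  d8:2  d9:2  d10:0  d11:0  d12:0 → peak 7
Item 1@7: d1:5  d2:5  d3:5  d4:5  d5:5  d6:5  d7:4  d8:4  d9:2  d10:0  d11:0  d12:0 → peak 5
Best is Item 1@7, peak 5.

5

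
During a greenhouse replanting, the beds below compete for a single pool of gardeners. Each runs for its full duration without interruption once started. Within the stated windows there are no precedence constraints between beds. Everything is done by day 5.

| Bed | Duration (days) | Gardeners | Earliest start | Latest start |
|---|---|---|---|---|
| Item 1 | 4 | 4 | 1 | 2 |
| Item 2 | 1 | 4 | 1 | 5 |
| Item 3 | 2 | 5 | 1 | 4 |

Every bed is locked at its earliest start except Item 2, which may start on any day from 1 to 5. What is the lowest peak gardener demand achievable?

9

Item 2@1: d1:13  d2:9  d3:4  d4:4  d5:0 → peak 13
Item 2@2: d1:9  d2:13  d3:4  d4:4  d5:0 → peak 13
Item 2@3: d1:9  d2:9  d3:8  d4:4  d5:0 → peak 9
Item 2@4: d1:9  d2:9  d3:4  d4:8  d5:0 → peak 9
Item 2@5: d1:9  d2:9  d3:4  d4:4  d5:4 → peak 9
Best is Item 2@3, peak 9.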